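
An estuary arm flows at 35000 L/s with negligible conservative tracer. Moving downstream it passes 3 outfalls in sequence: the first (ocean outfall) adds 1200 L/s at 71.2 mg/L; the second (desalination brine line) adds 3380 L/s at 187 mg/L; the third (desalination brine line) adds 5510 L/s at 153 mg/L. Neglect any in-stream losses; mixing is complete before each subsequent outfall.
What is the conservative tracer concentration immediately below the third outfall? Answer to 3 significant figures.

34.6 mg/L

Outfall 1: combined Q = 36200 L/s; C = (35000·0 + 1200·71.20)/36200 = 2.360 mg/L.
Outfall 2: combined Q = 39580 L/s; C = (36200·2.360 + 3380·187.0)/39580 = 18.13 mg/L.
Outfall 3: combined Q = 45090 L/s; C = (39580·18.13 + 5510·153.0)/45090 = 34.61 mg/L.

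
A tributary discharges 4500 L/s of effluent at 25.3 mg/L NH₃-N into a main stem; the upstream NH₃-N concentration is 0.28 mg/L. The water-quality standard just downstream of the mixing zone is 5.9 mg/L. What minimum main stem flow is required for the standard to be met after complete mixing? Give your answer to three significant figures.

Set C_mix = 5.9: (Q·0.2800 + 4500·25.30) / (Q + 4500) = 5.9
→ Q = 4500·(25.30 − 5.9)/(5.9 − 0.2800) = 15530 L/s.

15500 L/s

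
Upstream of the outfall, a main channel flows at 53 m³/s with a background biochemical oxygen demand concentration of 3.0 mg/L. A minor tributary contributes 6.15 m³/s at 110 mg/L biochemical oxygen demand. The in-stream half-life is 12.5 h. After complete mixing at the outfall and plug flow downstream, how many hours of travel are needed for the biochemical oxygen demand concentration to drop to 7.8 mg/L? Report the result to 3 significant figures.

Mass balance: C = (53.00·3.000 + 6.150·110.0) / 59.15 = 835.5/59.15 = 14.13 mg/L.
Half-life 12.5 h → k = ln 2 / 12.5 = 0.05545 h⁻¹ = 1.331 d⁻¹.
14.13·exp(−k·t) = 7.8 → t = ln(14.13/7.8)/k = 38550 s = 10.71 h.

10.7 h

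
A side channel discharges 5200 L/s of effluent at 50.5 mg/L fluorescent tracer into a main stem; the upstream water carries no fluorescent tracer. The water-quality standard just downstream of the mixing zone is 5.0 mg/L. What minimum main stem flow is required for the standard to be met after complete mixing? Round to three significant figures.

47300 L/s

Set C_mix = 5.0: (Q·0 + 5200·50.50) / (Q + 5200) = 5.0
→ Q = 5200·(50.50 − 5.0)/(5.0 − 0) = 47320 L/s.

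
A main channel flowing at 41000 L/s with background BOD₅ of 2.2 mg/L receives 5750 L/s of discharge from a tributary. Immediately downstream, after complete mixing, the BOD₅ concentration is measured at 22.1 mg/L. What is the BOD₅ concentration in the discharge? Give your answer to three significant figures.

164 mg/L

Mass balance: 41000·2.200 + 5750·Cₑ = 46750·22.10
→ Cₑ = (46750·22.10 − 41000·2.200) / 5750 = 164.0 mg/L.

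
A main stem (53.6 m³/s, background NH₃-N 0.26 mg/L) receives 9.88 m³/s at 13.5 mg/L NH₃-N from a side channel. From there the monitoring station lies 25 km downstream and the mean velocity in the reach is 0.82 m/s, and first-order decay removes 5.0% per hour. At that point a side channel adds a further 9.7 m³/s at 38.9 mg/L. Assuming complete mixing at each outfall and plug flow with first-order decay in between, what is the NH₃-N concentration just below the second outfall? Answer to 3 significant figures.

Mixed concentration C = ΣQC/ΣQ = (53.60·0.2600 + 9.880·13.50) / 63.48 = 147.3/63.48 = 2.321 mg/L; combined flow 63.48 m³/s.
Travel time t = 25·1000 / 0.82 = 30490 s = 8.469 h.
5.0%/h lost → k = −ln(1 − 0.05) = 0.05129 h⁻¹.
First-order decay: C = 2.321·exp(−k·t) = 2.321·0.6477 = 1.503 mg/L.
At the second outfall, C = (63.48·1.503 + 9.700·38.90) / (63.48 + 9.700) = 6.460 mg/L.

6.46 mg/L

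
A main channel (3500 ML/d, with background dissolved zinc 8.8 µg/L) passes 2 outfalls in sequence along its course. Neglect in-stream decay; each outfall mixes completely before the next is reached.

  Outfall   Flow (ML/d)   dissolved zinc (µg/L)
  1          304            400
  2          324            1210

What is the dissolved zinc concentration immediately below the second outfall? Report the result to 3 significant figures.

Below outfall 1: Q → 3804 ML/d, C = (3500·8.800 + 304.0·400.0)/3804 = 40.06 µg/L.
Below outfall 2: Q → 4128 ML/d, C = (3804·40.06 + 324.0·1210)/4128 = 131.9 µg/L.

132 µg/L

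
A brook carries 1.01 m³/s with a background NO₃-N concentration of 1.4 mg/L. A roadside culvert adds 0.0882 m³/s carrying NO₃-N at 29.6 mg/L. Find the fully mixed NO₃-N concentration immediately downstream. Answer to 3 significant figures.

3.66 mg/L

Conservation of mass: C = (1.010·1.400 + 0.08820·29.60) / 1.098 = 4.025/1.098 = 3.665 mg/L.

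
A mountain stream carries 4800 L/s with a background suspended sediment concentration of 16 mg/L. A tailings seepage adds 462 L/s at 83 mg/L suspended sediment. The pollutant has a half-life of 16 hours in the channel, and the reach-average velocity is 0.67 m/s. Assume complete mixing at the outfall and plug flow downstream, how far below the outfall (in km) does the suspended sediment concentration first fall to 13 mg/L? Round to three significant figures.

29.0 km

Mixed concentration C = ΣQC/ΣQ = (4800·16.00 + 462.0·83.00) / 5262 = 115100/5262 = 21.88 mg/L.
Half-life 16 h → k = ln 2 / 16 = 0.04332 h⁻¹ = 1.040 d⁻¹.
Set 21.88·exp(−k·t) = 13 → t = ln(21.88/13)/k = 43270 s = 12.02 h.
Distance = v·t = 0.67·43270 = 28990 m = 28.99 km.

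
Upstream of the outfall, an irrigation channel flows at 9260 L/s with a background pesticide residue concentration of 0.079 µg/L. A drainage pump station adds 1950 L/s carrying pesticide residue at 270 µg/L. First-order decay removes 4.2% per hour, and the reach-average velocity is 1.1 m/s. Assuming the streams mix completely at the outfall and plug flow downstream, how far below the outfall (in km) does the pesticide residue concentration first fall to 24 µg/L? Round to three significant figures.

62.1 km

After mixing, C = (9260·0.07900 + 1950·270.0) / 11210 = 527200/11210 = 47.03 µg/L.
4.2%/h lost → k = −ln(1 − 0.042) = 0.04291 h⁻¹.
Set 47.03·exp(−k·t) = 24 → t = ln(47.03/24)/k = 56450 s = 15.68 h.
Distance = v·t = 1.1·56450 = 62090 m = 62.09 km.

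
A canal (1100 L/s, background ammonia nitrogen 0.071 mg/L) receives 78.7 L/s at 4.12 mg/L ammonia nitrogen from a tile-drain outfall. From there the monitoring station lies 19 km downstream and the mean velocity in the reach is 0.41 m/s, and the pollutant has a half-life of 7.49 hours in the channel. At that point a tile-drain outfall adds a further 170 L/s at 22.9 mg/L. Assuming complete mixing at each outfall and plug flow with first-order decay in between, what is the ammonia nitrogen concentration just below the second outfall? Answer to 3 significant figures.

Mixed concentration C = ΣQC/ΣQ = (1100·0.07100 + 78.70·4.120) / 1179 = 402.3/1179 = 0.3413 mg/L; combined flow 1179 L/s.
Travel time t = 19·1000 / 0.41 = 46340 s = 12.87 h.
Half-life 7.49 h → k = ln 2 / 7.49 = 0.09254 h⁻¹ = 2.221 d⁻¹.
Decay over the reach: 0.3413·exp(−kt) = 0.3413·0.3038 = 0.1037 mg/L.
At the second outfall, C = (1179·0.1037 + 170.0·22.90) / (1179 + 170.0) = 2.977 mg/L.

2.98 mg/L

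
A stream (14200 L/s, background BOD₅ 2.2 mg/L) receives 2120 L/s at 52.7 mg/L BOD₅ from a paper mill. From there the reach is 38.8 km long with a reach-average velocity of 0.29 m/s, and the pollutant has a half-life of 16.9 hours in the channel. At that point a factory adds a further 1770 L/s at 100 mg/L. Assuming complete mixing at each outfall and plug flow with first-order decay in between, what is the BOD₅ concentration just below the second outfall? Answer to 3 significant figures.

11.5 mg/L

Flow-weighted average: C = (14200·2.200 + 2120·52.70) / 16320 = 143000/16320 = 8.760 mg/L; combined flow 16320 L/s.
Travel time t = 38.8·1000 / 0.29 = 133800 s = 37.16 h.
Half-life 16.9 h → k = ln 2 / 16.9 = 0.04101 h⁻¹ = 0.9844 d⁻¹.
After decay, C = 8.760 × e^(−kt) = 8.760 × 0.2178 = 1.908 mg/L.
At the second outfall, C = (16320·1.908 + 1770·100.0) / (16320 + 1770) = 11.51 mg/L.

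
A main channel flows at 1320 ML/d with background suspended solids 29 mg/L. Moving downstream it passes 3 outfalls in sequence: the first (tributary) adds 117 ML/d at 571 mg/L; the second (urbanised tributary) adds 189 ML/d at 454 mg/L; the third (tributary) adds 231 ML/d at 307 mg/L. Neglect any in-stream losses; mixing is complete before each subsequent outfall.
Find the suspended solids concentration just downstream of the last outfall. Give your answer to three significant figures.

141 mg/L

Outfall 1: combined Q = 1437 ML/d; C = (1320·29.00 + 117.0·571.0)/1437 = 73.13 mg/L.
Outfall 2: combined Q = 1626 ML/d; C = (1437·73.13 + 189.0·454.0)/1626 = 117.4 mg/L.
Outfall 3: combined Q = 1857 ML/d; C = (1626·117.4 + 231.0·307.0)/1857 = 141.0 mg/L.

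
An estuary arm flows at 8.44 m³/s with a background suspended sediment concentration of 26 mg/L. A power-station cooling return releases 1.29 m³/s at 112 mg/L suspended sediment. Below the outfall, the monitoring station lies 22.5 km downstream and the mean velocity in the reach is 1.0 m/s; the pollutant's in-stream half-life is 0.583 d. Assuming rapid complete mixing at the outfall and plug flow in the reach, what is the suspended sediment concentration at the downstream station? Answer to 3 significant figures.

Mass balance: C = (8.440·26.00 + 1.290·112.0) / 9.730 = 363.9/9.730 = 37.40 mg/L.
Travel time t = 22.5·1000 / 1.0 = 22500 s = 6.250 h.
Half-life 0.583 d → k = ln 2 / 0.583 = 1.189 d⁻¹.
Applying C = C₀e^(−kt): 37.40 × 0.7337 = 27.44 mg/L.

27.4 mg/L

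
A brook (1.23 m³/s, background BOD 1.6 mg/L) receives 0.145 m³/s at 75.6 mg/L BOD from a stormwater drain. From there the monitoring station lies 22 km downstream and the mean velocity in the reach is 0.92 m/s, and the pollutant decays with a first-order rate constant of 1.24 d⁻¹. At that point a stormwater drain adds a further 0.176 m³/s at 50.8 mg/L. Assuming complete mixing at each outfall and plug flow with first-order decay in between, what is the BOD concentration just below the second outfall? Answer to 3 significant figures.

After mixing, C = (1.230·1.600 + 0.1450·75.60) / 1.375 = 12.93/1.375 = 9.404 mg/L; combined flow 1.375 m³/s.
Travel time t = 22·1000 / 0.92 = 23910 s = 6.643 h.
After decay, C = 9.404 × e^(−kt) = 9.404 × 0.7095 = 6.672 mg/L.
Second outfall: C = (1.375·6.672 + 0.1760·50.80)/1.551 = 11.68 mg/L.

11.7 mg/L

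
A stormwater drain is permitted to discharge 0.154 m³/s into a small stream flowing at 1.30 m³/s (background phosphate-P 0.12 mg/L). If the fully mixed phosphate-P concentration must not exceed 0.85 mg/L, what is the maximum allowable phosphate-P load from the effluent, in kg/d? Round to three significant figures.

93.3 kg/d

Mass balance at the limit: 1.300·0.1200 + 0.1540·Cₑ = 1.454·0.85 → Cₑ = 7.012 mg/L.
Load = 0.1540 m³/s × 7.012 g/m³ × 86 400 s/d = 93.30 kg/d.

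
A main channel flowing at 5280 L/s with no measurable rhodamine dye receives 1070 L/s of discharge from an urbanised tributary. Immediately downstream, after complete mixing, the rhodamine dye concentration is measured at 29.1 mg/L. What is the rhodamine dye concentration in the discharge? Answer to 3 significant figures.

173 mg/L

Mass balance: 5280·0 + 1070·Cₑ = 6350·29.10
→ Cₑ = (6350·29.10 − 5280·0) / 1070 = 172.7 mg/L.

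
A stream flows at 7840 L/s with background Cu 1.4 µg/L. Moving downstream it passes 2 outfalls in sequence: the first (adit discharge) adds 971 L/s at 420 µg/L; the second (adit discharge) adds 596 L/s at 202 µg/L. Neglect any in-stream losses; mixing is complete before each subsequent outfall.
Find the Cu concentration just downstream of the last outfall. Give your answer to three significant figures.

57.3 µg/L

Below outfall 1: Q → 8811 L/s, C = (7840·1.400 + 971.0·420.0)/8811 = 47.53 µg/L.
Below outfall 2: Q → 9407 L/s, C = (8811·47.53 + 596.0·202.0)/9407 = 57.32 µg/L.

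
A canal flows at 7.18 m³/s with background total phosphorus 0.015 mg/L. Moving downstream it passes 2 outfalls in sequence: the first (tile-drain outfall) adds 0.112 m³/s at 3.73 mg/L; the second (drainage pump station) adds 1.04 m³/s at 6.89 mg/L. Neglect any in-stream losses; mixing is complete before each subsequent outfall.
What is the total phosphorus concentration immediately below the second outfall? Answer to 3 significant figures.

0.923 mg/L

After outfall 1: Q = 7.180 + 0.1120 = 7.292 m³/s; C = (7.180·0.01500 + 0.1120·3.730)/7.292 = 0.07206 mg/L.
After outfall 2: Q = 7.292 + 1.040 = 8.332 m³/s; C = (7.292·0.07206 + 1.040·6.890)/8.332 = 0.9231 mg/L.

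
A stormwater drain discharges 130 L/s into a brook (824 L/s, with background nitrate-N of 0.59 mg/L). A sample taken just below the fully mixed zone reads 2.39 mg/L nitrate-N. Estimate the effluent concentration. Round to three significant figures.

Mass balance: 824.0·0.5900 + 130.0·Cₑ = 954.0·2.390
→ Cₑ = (954.0·2.390 − 824.0·0.5900) / 130.0 = 13.80 mg/L.

13.8 mg/L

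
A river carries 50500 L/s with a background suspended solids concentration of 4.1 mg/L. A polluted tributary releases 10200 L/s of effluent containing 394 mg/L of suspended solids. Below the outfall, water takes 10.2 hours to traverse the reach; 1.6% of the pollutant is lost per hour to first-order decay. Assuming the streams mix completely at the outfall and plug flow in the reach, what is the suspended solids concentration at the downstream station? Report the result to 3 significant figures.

59.1 mg/L

Mixed concentration C = ΣQC/ΣQ = (50500·4.100 + 10200·394.0) / 60700 = 4226000/60700 = 69.62 mg/L.
1.6%/h lost → k = −ln(1 − 0.016) = 0.01613 h⁻¹.
Decay over the reach: 69.62·exp(−kt) = 69.62·0.8483 = 59.06 mg/L.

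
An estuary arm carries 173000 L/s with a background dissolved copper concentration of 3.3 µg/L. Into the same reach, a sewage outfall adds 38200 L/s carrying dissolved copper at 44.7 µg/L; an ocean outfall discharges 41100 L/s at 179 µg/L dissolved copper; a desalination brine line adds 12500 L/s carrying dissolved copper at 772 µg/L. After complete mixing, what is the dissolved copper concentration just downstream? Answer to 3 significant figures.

Mixed concentration C = ΣQC/ΣQ = (173000·3.300 + 38200·44.70 + 41100·179.0 + 12500·772.0) / 264800 = 19290000/264800 = 72.83 µg/L.

72.8 µg/L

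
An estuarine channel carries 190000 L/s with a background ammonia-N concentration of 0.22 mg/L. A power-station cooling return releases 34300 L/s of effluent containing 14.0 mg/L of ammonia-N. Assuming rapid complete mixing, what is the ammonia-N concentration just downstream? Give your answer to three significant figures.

2.33 mg/L

After mixing, C = (190000·0.2200 + 34300·14.00) / 224300 = 522000/224300 = 2.327 mg/L.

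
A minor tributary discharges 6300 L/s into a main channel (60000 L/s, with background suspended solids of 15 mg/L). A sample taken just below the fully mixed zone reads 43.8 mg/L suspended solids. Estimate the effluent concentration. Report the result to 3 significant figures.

318 mg/L

Mass balance: 60000·15.00 + 6300·Cₑ = 66300·43.80
→ Cₑ = (66300·43.80 − 60000·15.00) / 6300 = 318.1 mg/L.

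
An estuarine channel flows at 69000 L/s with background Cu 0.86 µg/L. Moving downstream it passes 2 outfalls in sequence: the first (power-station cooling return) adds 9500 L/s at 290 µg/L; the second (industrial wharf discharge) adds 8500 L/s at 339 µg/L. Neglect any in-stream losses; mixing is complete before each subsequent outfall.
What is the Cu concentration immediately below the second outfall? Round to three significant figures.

65.5 µg/L

Below outfall 1: Q → 78500 L/s, C = (69000·0.8600 + 9500·290.0)/78500 = 35.85 µg/L.
Below outfall 2: Q → 87000 L/s, C = (78500·35.85 + 8500·339.0)/87000 = 65.47 µg/L.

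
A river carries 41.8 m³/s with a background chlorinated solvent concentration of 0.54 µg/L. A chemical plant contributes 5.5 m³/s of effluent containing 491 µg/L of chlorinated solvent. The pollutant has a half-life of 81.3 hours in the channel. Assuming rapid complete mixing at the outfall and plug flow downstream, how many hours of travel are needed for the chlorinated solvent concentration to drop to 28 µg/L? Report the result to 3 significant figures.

Mass balance: C = (41.80·0.5400 + 5.500·491.0) / 47.30 = 2723/47.30 = 57.57 µg/L.
Half-life 81.3 h → k = ln 2 / 81.3 = 0.008526 h⁻¹ = 0.2046 d⁻¹.
57.57·exp(−k·t) = 28 → t = ln(57.57/28)/k = 304400 s = 84.54 h.

84.5 h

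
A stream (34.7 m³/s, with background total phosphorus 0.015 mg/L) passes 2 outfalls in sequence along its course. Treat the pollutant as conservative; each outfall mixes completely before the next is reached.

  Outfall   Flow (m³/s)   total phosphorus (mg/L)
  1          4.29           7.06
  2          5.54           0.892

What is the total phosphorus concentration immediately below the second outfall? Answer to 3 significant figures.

0.803 mg/L

Below outfall 1: Q → 38.99 m³/s, C = (34.70·0.01500 + 4.290·7.060)/38.99 = 0.7901 mg/L.
Below outfall 2: Q → 44.53 m³/s, C = (38.99·0.7901 + 5.540·0.8920)/44.53 = 0.8028 mg/L.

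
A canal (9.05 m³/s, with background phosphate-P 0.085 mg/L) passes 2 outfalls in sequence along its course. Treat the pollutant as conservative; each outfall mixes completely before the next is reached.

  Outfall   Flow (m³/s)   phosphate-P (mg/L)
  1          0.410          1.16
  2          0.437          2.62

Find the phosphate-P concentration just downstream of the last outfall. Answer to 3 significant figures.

0.241 mg/L

Outfall 1: combined Q = 9.460 m³/s; C = (9.050·0.08500 + 0.4100·1.160)/9.460 = 0.1316 mg/L.
Outfall 2: combined Q = 9.897 m³/s; C = (9.460·0.1316 + 0.4370·2.620)/9.897 = 0.2415 mg/L.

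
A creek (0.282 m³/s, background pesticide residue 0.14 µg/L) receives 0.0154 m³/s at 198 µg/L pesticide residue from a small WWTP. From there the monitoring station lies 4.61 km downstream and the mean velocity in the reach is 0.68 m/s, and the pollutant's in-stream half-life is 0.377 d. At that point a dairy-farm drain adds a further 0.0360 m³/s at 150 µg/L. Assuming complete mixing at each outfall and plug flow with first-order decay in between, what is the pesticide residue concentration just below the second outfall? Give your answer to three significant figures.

24.2 µg/L

Conservation of mass: C = (0.2820·0.1400 + 0.01540·198.0) / 0.2974 = 3.089/0.2974 = 10.39 µg/L; combined flow 0.2974 m³/s.
Travel time t = 4.61·1000 / 0.68 = 6779 s = 1.883 h.
Half-life 0.377 d → k = ln 2 / 0.377 = 1.839 d⁻¹.
After decay, C = 10.39 × e^(−kt) = 10.39 × 0.8657 = 8.990 µg/L.
At the second outfall, C = (0.2974·8.990 + 0.03600·150.0) / (0.2974 + 0.03600) = 24.22 µg/L.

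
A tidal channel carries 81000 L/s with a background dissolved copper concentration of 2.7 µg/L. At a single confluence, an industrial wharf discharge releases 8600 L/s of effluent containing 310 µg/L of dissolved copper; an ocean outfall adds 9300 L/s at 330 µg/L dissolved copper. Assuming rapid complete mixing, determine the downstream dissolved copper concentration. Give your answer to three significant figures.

60.2 µg/L

Conservation of mass: C = (81000·2.700 + 8600·310.0 + 9300·330.0) / 98900 = 5954000/98900 = 60.20 µg/L.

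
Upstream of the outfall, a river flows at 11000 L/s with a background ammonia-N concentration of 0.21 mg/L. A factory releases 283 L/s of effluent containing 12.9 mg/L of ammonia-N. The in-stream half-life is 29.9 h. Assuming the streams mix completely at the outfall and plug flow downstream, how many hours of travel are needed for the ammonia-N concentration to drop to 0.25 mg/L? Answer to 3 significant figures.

32.3 h

Flow-weighted average: C = (11000·0.2100 + 283.0·12.90) / 11280 = 5961/11280 = 0.5283 mg/L.
Half-life 29.9 h → k = ln 2 / 29.9 = 0.02318 h⁻¹ = 0.5564 d⁻¹.
0.5283·exp(−k·t) = 0.25 → t = ln(0.5283/0.25)/k = 116200 s = 32.27 h.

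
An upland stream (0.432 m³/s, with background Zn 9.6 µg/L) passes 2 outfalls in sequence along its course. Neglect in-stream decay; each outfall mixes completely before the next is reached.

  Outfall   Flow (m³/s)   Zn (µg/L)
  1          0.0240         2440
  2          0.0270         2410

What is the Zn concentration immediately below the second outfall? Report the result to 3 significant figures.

Below outfall 1: Q → 0.4560 m³/s, C = (0.4320·9.600 + 0.02400·2440)/0.4560 = 137.5 µg/L.
Below outfall 2: Q → 0.4830 m³/s, C = (0.4560·137.5 + 0.02700·2410)/0.4830 = 264.5 µg/L.

265 µg/L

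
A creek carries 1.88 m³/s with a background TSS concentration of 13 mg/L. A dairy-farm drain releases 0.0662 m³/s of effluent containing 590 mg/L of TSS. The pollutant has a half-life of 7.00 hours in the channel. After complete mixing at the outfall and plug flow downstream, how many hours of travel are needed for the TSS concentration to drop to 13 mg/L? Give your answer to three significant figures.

9.29 h

After mixing, C = (1.880·13.00 + 0.06620·590.0) / 1.946 = 63.50/1.946 = 32.63 mg/L.
Half-life 7.00 h → k = ln 2 / 7.00 = 0.09902 h⁻¹ = 2.377 d⁻¹.
32.63·exp(−k·t) = 13 → t = ln(32.63/13)/k = 33450 s = 9.293 h.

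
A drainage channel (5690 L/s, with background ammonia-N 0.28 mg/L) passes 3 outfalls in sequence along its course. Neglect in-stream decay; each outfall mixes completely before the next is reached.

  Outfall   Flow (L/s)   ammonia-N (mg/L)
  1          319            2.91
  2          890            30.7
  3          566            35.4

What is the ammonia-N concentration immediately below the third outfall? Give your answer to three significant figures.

Below outfall 1: Q → 6009 L/s, C = (5690·0.2800 + 319.0·2.910)/6009 = 0.4196 mg/L.
Below outfall 2: Q → 6899 L/s, C = (6009·0.4196 + 890.0·30.70)/6899 = 4.326 mg/L.
Below outfall 3: Q → 7465 L/s, C = (6899·4.326 + 566.0·35.40)/7465 = 6.682 mg/L.

6.68 mg/L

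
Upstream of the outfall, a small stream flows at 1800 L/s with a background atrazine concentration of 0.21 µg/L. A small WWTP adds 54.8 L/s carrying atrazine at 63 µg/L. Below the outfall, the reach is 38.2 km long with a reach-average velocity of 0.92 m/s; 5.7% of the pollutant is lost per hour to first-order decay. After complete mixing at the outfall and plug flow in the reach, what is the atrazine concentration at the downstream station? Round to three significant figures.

After mixing, C = (1800·0.2100 + 54.80·63.00) / 1855 = 3830/1855 = 2.065 µg/L.
Travel time t = 38.2·1000 / 0.92 = 41520 s = 11.53 h.
5.7%/h lost → k = −ln(1 − 0.057) = 0.05869 h⁻¹.
After decay, C = 2.065 × e^(−kt) = 2.065 × 0.5082 = 1.049 µg/L.

1.05 µg/L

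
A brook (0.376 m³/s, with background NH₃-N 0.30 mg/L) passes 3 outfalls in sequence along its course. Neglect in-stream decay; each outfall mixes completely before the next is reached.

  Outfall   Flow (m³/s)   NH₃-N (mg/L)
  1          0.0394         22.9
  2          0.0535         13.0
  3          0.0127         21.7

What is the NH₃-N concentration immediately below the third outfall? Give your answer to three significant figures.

4.12 mg/L

Below outfall 1: Q → 0.4154 m³/s, C = (0.3760·0.3000 + 0.03940·22.90)/0.4154 = 2.444 mg/L.
Below outfall 2: Q → 0.4689 m³/s, C = (0.4154·2.444 + 0.05350·13.00)/0.4689 = 3.648 mg/L.
Below outfall 3: Q → 0.4816 m³/s, C = (0.4689·3.648 + 0.01270·21.70)/0.4816 = 4.124 mg/L.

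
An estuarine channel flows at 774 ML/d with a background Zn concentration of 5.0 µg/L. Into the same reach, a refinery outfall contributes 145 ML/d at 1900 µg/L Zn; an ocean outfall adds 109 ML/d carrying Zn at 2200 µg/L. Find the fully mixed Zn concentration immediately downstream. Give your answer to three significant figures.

After mixing, C = (774.0·5.000 + 145.0·1900 + 109.0·2200) / 1028 = 519200/1028 = 505.0 µg/L.

505 µg/L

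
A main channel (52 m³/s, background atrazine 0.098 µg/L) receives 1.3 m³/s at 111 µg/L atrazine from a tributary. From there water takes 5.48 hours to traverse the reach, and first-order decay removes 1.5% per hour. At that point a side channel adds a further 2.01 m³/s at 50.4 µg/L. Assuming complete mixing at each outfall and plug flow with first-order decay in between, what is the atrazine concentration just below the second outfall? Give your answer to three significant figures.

4.32 µg/L

After mixing, C = (52.00·0.09800 + 1.300·111.0) / 53.30 = 149.4/53.30 = 2.803 µg/L; combined flow 53.30 m³/s.
1.5%/h lost → k = −ln(1 − 0.015) = 0.01511 h⁻¹.
After decay, C = 2.803 × e^(−kt) = 2.803 × 0.9205 = 2.580 µg/L.
Second outfall: C = (53.30·2.580 + 2.010·50.40)/55.31 = 4.318 µg/L.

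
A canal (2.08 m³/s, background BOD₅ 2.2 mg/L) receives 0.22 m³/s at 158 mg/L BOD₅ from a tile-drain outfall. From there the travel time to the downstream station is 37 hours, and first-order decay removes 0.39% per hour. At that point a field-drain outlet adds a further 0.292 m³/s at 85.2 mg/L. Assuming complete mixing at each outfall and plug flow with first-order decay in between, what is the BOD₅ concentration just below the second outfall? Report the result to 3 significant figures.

Mixed concentration C = ΣQC/ΣQ = (2.080·2.200 + 0.2200·158.0) / 2.300 = 39.34/2.300 = 17.10 mg/L; combined flow 2.300 m³/s.
0.39%/h lost → k = −ln(1 − 0.0039) = 0.003908 h⁻¹.
After decay, C = 17.10 × e^(−kt) = 17.10 × 0.8654 = 14.80 mg/L.
At the second outfall, C = (2.300·14.80 + 0.2920·85.20) / (2.300 + 0.2920) = 22.73 mg/L.

22.7 mg/L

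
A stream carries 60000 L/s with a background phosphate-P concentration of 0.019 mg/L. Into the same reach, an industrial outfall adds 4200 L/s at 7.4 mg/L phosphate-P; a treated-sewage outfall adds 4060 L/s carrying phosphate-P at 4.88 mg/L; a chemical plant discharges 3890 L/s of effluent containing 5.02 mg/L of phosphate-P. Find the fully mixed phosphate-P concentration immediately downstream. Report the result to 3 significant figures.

0.992 mg/L

Conservation of mass: C = (60000·0.01900 + 4200·7.400 + 4060·4.880 + 3890·5.020) / 72150 = 71560/72150 = 0.9918 mg/L.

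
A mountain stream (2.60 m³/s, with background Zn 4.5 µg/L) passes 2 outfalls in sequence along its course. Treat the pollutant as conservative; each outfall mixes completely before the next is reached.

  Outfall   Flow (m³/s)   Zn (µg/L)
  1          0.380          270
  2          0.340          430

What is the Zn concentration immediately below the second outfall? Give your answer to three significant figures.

78.5 µg/L

Below outfall 1: Q → 2.980 m³/s, C = (2.600·4.500 + 0.3800·270.0)/2.980 = 38.36 µg/L.
Below outfall 2: Q → 3.320 m³/s, C = (2.980·38.36 + 0.3400·430.0)/3.320 = 78.46 µg/L.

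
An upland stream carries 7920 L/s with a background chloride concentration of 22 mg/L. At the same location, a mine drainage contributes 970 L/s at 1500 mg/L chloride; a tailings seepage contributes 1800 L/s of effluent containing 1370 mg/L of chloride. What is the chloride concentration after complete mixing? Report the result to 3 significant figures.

383 mg/L

Flow-weighted average: C = (7920·22.00 + 970.0·1500 + 1800·1370) / 10690 = 4095000/10690 = 383.1 mg/L.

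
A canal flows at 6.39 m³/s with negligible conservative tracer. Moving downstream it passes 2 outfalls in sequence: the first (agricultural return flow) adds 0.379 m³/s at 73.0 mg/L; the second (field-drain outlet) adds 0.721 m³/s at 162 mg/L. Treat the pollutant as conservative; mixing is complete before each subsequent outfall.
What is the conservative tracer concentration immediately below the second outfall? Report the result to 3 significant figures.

Outfall 1: combined Q = 6.769 m³/s; C = (6.390·0 + 0.3790·73.00)/6.769 = 4.087 mg/L.
Outfall 2: combined Q = 7.490 m³/s; C = (6.769·4.087 + 0.7210·162.0)/7.490 = 19.29 mg/L.

19.3 mg/L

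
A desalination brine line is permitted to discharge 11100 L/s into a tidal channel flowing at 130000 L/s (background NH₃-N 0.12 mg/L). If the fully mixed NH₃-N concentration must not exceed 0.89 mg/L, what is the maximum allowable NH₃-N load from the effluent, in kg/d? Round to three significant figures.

9500 kg/d

Mass balance at the limit: 130000·0.1200 + 11100·Cₑ = 141100·0.89 → Cₑ = 9.908 mg/L.
11100 L/s = 11.10 m³/s. Load = 11.10 m³/s × 9.908 g/m³ × 86 400 s/d = 9502 kg/d.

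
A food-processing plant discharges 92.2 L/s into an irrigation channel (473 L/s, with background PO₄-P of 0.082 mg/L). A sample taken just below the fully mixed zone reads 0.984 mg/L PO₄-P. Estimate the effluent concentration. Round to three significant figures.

Mass balance: 473.0·0.08200 + 92.20·Cₑ = 565.2·0.9840
→ Cₑ = (565.2·0.9840 − 473.0·0.08200) / 92.20 = 5.611 mg/L.

5.61 mg/L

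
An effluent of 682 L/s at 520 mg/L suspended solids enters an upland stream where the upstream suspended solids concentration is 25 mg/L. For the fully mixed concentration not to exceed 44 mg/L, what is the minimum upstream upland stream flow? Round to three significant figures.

17100 L/s

Set C_mix = 44: (Q·25.00 + 682.0·520.0) / (Q + 682.0) = 44
→ Q = 682.0·(520.0 − 44)/(44 − 25.00) = 17090 L/s.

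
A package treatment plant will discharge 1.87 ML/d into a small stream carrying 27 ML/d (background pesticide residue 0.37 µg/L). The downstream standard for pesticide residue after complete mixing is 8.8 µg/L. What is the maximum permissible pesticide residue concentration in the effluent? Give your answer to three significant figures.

131 µg/L

At the limit, (Qr·Cr + Qe·Cₑ)/(Qr + Qe) = 8.8:
Cₑ = (28.87·8.8 − 27.00·0.3700) / 1.870 = 130.5 µg/L.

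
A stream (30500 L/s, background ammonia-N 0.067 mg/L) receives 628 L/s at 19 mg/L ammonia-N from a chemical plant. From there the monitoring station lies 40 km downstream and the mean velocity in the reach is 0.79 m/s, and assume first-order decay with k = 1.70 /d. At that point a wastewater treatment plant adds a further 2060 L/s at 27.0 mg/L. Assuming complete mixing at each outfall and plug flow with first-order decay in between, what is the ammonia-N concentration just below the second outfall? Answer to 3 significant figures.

Conservation of mass: C = (30500·0.06700 + 628.0·19.00) / 31130 = 13980/31130 = 0.4490 mg/L; combined flow 31130 L/s.
Travel time t = 40·1000 / 0.79 = 50630 s = 14.06 h.
Applying C = C₀e^(−kt): 0.4490 × 0.3693 = 0.1658 mg/L.
Second outfall: C = (31130·0.1658 + 2060·27.00)/33190 = 1.831 mg/L.

1.83 mg/L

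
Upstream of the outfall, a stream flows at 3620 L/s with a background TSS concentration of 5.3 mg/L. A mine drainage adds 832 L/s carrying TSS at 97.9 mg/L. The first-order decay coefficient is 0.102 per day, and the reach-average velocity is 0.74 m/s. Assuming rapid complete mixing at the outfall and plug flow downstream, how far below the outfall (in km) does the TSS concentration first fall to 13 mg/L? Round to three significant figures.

Flow-weighted average: C = (3620·5.300 + 832.0·97.90) / 4452 = 100600/4452 = 22.61 mg/L.
Set 22.61·exp(−k·t) = 13 → t = ln(22.61/13)/k = 468600 s = 130.2 h.
Distance = v·t = 0.74·468600 = 346800 m = 346.8 km.

347 km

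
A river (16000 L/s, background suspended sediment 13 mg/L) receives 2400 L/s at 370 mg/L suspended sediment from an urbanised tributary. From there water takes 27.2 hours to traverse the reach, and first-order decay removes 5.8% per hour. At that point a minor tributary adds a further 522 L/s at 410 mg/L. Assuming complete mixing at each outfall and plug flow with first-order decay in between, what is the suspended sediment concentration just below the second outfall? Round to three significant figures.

22.7 mg/L

Flow-weighted average: C = (16000·13.00 + 2400·370.0) / 18400 = 1096000/18400 = 59.57 mg/L; combined flow 18400 L/s.
5.8%/h lost → k = −ln(1 − 0.058) = 0.05975 h⁻¹.
First-order decay: C = 59.57·exp(−k·t) = 59.57·0.1969 = 11.73 mg/L.
Second outfall: C = (18400·11.73 + 522.0·410.0)/18920 = 22.71 mg/L.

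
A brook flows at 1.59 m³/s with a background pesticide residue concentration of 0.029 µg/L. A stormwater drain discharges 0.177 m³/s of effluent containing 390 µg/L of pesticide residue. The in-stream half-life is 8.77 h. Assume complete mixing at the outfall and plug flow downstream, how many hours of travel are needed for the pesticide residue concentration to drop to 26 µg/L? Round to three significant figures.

5.16 h

Flow-weighted average: C = (1.590·0.02900 + 0.1770·390.0) / 1.767 = 69.08/1.767 = 39.09 µg/L.
Half-life 8.77 h → k = ln 2 / 8.77 = 0.07904 h⁻¹ = 1.897 d⁻¹.
39.09·exp(−k·t) = 26 → t = ln(39.09/26)/k = 18580 s = 5.160 h.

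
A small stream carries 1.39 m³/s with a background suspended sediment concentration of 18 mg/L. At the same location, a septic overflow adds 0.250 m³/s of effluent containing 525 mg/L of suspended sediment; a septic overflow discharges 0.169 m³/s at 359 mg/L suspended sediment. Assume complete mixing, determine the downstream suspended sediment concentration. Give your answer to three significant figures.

Mixed concentration C = ΣQC/ΣQ = (1.390·18.00 + 0.2500·525.0 + 0.1690·359.0) / 1.809 = 216.9/1.809 = 119.9 mg/L.

120 mg/L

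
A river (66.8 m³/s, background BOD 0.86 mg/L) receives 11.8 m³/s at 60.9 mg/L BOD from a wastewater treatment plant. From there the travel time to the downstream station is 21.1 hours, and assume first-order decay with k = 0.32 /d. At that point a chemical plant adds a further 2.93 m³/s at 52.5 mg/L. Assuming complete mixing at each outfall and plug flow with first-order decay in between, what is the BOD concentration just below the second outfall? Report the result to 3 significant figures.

Flow-weighted average: C = (66.80·0.8600 + 11.80·60.90) / 78.60 = 776.1/78.60 = 9.874 mg/L; combined flow 78.60 m³/s.
After decay, C = 9.874 × e^(−kt) = 9.874 × 0.7548 = 7.452 mg/L.
At the second outfall, C = (78.60·7.452 + 2.930·52.50) / (78.60 + 2.930) = 9.071 mg/L.

9.07 mg/L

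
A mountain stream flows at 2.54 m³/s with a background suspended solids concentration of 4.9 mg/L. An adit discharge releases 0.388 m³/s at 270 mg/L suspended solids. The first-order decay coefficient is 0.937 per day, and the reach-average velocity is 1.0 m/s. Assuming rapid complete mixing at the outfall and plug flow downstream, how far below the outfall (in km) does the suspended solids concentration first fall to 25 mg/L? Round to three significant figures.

43.4 km

Conservation of mass: C = (2.540·4.900 + 0.3880·270.0) / 2.928 = 117.2/2.928 = 40.03 mg/L.
Set 40.03·exp(−k·t) = 25 → t = ln(40.03/25)/k = 43410 s = 12.06 h.
Distance = v·t = 1.0·43410 = 43410 m = 43.41 km.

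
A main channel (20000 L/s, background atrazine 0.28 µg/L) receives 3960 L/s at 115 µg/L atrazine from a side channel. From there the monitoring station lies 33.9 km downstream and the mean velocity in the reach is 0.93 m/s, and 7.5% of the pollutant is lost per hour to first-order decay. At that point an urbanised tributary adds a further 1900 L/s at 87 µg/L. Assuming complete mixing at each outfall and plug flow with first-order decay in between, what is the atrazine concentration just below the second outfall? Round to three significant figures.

14.5 µg/L

Flow-weighted average: C = (20000·0.2800 + 3960·115.0) / 23960 = 461000/23960 = 19.24 µg/L; combined flow 23960 L/s.
Travel time t = 33.9·1000 / 0.93 = 36450 s = 10.13 h.
7.5%/h lost → k = −ln(1 − 0.075) = 0.07796 h⁻¹.
Decay over the reach: 19.24·exp(−kt) = 19.24·0.4541 = 8.737 µg/L.
Second outfall: C = (23960·8.737 + 1900·87.00)/25860 = 14.49 µg/L.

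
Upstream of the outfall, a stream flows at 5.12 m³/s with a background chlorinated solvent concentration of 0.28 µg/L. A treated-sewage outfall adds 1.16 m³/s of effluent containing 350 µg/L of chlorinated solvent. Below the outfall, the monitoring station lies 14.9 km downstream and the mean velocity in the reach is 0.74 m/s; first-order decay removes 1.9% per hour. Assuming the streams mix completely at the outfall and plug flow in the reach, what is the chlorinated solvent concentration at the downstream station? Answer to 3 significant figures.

Mixed concentration C = ΣQC/ΣQ = (5.120·0.2800 + 1.160·350.0) / 6.280 = 407.4/6.280 = 64.88 µg/L.
Travel time t = 14.9·1000 / 0.74 = 20140 s = 5.593 h.
1.9%/h lost → k = −ln(1 − 0.019) = 0.01918 h⁻¹.
After decay, C = 64.88 × e^(−kt) = 64.88 × 0.8983 = 58.28 µg/L.

58.3 µg/L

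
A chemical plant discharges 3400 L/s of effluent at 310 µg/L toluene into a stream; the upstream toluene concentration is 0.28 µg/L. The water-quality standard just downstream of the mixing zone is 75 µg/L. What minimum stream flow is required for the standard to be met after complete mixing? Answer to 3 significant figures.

Set C_mix = 75: (Q·0.2800 + 3400·310.0) / (Q + 3400) = 75
→ Q = 3400·(310.0 − 75)/(75 − 0.2800) = 10690 L/s.

10700 L/s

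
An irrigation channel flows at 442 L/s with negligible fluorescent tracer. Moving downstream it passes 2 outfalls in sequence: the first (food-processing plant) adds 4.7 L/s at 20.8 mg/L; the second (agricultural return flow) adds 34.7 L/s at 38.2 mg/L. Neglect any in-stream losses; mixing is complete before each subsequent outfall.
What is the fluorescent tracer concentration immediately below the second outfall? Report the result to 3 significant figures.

After outfall 1: Q = 442.0 + 4.700 = 446.7 L/s; C = (442.0·0 + 4.700·20.80)/446.7 = 0.2188 mg/L.
After outfall 2: Q = 446.7 + 34.70 = 481.4 L/s; C = (446.7·0.2188 + 34.70·38.20)/481.4 = 2.957 mg/L.

2.96 mg/L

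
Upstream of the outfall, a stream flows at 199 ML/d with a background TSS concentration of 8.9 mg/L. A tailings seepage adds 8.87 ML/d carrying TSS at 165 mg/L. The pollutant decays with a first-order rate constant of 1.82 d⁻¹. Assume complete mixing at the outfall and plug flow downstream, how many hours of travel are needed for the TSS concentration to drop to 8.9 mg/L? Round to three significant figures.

7.37 h

Mixed concentration C = ΣQC/ΣQ = (199.0·8.900 + 8.870·165.0) / 207.9 = 3235/207.9 = 15.56 mg/L.
15.56·exp(−k·t) = 8.9 → t = ln(15.56/8.9)/k = 26520 s = 7.368 h.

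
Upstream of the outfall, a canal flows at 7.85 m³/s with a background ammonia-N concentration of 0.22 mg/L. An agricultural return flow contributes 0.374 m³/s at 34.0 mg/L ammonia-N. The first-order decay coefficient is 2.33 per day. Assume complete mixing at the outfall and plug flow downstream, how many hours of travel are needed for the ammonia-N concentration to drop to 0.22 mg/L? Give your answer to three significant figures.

21.4 h

Mixed concentration C = ΣQC/ΣQ = (7.850·0.2200 + 0.3740·34.00) / 8.224 = 14.44/8.224 = 1.756 mg/L.
1.756·exp(−k·t) = 0.22 → t = ln(1.756/0.22)/k = 77030 s = 21.40 h.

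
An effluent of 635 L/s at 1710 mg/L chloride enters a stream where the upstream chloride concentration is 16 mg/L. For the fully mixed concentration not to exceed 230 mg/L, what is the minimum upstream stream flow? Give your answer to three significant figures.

Set C_mix = 230: (Q·16.00 + 635.0·1710) / (Q + 635.0) = 230
→ Q = 635.0·(1710 − 230)/(230 − 16.00) = 4392 L/s.

4390 L/s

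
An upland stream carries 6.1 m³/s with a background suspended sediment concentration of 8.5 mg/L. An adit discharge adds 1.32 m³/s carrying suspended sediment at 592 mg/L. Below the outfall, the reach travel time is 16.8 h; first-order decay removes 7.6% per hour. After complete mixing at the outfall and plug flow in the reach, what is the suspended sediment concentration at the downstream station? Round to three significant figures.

Mixed concentration C = ΣQC/ΣQ = (6.100·8.500 + 1.320·592.0) / 7.420 = 833.3/7.420 = 112.3 mg/L.
7.6%/h lost → k = −ln(1 − 0.076) = 0.07904 h⁻¹.
Decay over the reach: 112.3·exp(−kt) = 112.3·0.2650 = 29.76 mg/L.

29.8 mg/L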